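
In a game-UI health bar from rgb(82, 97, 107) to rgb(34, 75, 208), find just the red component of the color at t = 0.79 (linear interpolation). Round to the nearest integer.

R = 82 + 0.79 × (34 − 82) = 44.08 → 44

44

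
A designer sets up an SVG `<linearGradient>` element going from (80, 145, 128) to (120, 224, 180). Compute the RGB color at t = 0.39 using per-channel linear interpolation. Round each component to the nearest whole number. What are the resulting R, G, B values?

R = 80 + 0.39 × (120 − 80) = 80 + 0.39 × 40 = 95.6 → 96
G = 145 + 0.39 × (224 − 145) = 145 + 0.39 × 79 = 175.81 → 176
B = 128 + 0.39 × (180 − 128) = 128 + 0.39 × 52 = 148.28 → 148

(96, 176, 148)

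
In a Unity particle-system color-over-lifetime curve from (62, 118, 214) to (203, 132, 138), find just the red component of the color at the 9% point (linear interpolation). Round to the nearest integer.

R = 62 + 0.09 × (203 − 62) = 74.69 → 75

75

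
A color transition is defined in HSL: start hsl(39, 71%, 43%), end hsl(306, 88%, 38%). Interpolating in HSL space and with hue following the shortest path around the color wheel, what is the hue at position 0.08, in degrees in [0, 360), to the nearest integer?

32

Hue: 306 − 39 = 267°, but |267| > 180 so the shorter arc goes the other way: Δh = 267 − 360 = -93°.
H = 39 + 0.08 × (-93) = 31.56 → 32°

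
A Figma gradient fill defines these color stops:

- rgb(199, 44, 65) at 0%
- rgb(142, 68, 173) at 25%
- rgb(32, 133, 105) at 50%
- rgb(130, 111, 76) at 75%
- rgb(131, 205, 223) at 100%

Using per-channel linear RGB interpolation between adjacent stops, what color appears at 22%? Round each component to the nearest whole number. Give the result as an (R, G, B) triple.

22% lies between the 0% and 25% stops, so the local fraction is t = (22 − 0)/(25 − 0) = 22/25 ≈ 0.88.
R = 199 + 0.88 × (142 − 199) = 148.84 → 149
G = 44 + 0.88 × (68 − 44) = 65.12 → 65
B = 65 + 0.88 × (173 − 65) = 160.04 → 160

(149, 65, 160)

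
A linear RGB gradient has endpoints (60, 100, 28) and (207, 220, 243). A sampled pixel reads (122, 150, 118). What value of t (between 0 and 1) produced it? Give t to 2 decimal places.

Invert the lerp on the B channel (largest span, 215): t = (118 − 28) / (243 − 28) = 90/215 = 0.4186.
Check on R: (122 − 60)/(207 − 60) = 0.4218 ✓

0.42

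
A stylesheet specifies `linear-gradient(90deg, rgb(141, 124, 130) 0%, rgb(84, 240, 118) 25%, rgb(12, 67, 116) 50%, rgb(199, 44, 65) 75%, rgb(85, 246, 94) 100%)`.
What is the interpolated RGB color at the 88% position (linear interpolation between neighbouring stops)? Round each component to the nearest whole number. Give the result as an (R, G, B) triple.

88% lies between the 75% and 100% stops, so the local fraction is t = (88 − 75)/(100 − 75) = 13/25 ≈ 0.52.
R = 199 + 0.52 × (85 − 199) = 139.72 → 140
G = 44 + 0.52 × (246 − 44) = 149.04 → 149
B = 65 + 0.52 × (94 − 65) = 80.08 → 80

(140, 149, 80)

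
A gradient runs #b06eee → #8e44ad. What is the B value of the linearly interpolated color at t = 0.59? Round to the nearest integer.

200

B₁ = 238 (from #b06eee), B₂ = 173 (from #8e44ad).
B = 238 + 0.59 × (173 − 238) = 199.65 → 200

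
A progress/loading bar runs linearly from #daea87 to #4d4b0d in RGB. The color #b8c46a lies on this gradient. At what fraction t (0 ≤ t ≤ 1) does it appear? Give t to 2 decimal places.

Invert the lerp on the G channel (largest span, 159): t = (196 − 234) / (75 − 234) = -38/-159 = 0.23899.
Check on R: (184 − 218)/(77 − 218) = 0.2411 ✓

0.24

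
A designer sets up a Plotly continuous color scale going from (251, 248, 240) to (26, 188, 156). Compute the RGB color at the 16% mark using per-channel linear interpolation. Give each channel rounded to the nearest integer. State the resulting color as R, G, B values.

(215, 238, 227)

16% corresponds to t = 0.16.
R = 251 + 0.16 × (26 − 251) = 251 + 0.16 × -225 = 215 → 215
G = 248 + 0.16 × (188 − 248) = 248 + 0.16 × -60 = 238.4 → 238
B = 240 + 0.16 × (156 − 240) = 240 + 0.16 × -84 = 226.56 → 227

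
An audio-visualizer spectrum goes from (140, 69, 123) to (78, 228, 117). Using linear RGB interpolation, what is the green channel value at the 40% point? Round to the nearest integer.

133

G = 69 + 0.4 × (228 − 69) = 132.6 → 133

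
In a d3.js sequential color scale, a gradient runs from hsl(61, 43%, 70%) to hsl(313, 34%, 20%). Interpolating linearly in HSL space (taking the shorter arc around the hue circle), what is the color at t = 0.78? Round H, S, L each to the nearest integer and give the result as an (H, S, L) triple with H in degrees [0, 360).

(337, 36, 31)

Hue: 313 − 61 = 252°, but |252| > 180 so the shorter arc goes the other way: Δh = 252 − 360 = -108°.
H = 61 + 0.78 × (-108) = -23.24 → -23 → -23 mod 360 = 337°
S = 43 + 0.78 × (34 − 43) = 35.98 → 36%
L = 70 + 0.78 × (20 − 70) = 31 → 31%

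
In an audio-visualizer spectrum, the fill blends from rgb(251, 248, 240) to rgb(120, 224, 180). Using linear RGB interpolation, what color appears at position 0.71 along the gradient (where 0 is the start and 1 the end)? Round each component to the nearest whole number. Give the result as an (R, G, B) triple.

(158, 231, 197)

R = 251 + 0.71 × (120 − 251) = 251 + 0.71 × -131 = 157.99 → 158
G = 248 + 0.71 × (224 − 248) = 248 + 0.71 × -24 = 230.96 → 231
B = 240 + 0.71 × (180 − 240) = 240 + 0.71 × -60 = 197.4 → 197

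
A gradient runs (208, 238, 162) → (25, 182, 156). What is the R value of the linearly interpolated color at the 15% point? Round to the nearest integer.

R = 208 + 0.15 × (25 − 208) = 180.55 → 181

181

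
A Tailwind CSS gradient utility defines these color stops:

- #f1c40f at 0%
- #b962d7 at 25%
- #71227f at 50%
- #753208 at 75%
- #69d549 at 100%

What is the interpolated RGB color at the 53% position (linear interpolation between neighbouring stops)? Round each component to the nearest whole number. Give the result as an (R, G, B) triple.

(113, 36, 113)

53% lies between the 50% and 75% stops, so the local fraction is t = (53 − 50)/(75 − 50) = 3/25 ≈ 0.12.
#71227f → (113, 34, 127); #753208 → (117, 50, 8).
R = 113 + 0.12 × (117 − 113) = 113.48 → 113
G = 34 + 0.12 × (50 − 34) = 35.92 → 36
B = 127 + 0.12 × (8 − 127) = 112.72 → 113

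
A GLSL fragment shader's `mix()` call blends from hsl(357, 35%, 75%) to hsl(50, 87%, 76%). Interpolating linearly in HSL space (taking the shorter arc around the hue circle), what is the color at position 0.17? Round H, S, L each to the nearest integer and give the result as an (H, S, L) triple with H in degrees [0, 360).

Hue: 50 − 357 = -307°, but |-307| > 180 so the shorter arc goes the other way: Δh = -307 + 360 = 53°.
H = 357 + 0.17 × (53) = 366.01 → 366 → 366 mod 360 = 6°
S = 35 + 0.17 × (87 − 35) = 43.84 → 44%
L = 75 + 0.17 × (76 − 75) = 75.17 → 75%

(6, 44, 75)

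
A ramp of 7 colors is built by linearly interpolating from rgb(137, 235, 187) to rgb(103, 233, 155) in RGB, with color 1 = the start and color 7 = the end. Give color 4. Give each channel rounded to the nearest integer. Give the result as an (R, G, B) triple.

(120, 234, 171)

With 7 swatches and endpoints inclusive, swatch 4 sits at t = (4 − 1)/(7 − 1) = 3/6 ≈ 0.5.
R = 137 + 0.5 × (103 − 137) = 120 → 120
G = 235 + 0.5 × (233 − 235) = 234 → 234
B = 187 + 0.5 × (155 − 187) = 171 → 171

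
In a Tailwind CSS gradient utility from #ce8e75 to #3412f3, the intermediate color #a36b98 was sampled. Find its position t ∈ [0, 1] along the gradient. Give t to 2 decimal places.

Invert the lerp on the R channel (largest span, 154): t = (163 − 206) / (52 − 206) = -43/-154 = 0.27922.
Check on G: (107 − 142)/(18 − 142) = 0.2823 ✓

0.28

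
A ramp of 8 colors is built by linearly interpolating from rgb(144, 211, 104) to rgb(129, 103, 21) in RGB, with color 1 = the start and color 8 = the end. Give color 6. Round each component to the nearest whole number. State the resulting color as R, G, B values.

With 8 swatches and endpoints inclusive, swatch 6 sits at t = (6 − 1)/(8 − 1) = 5/7 ≈ 0.7143.
R = 144 + 0.7143 × (129 − 144) = 133.286 → 133
G = 211 + 0.7143 × (103 − 211) = 133.856 → 134
B = 104 + 0.7143 × (21 − 104) = 44.713 → 45

(133, 134, 45)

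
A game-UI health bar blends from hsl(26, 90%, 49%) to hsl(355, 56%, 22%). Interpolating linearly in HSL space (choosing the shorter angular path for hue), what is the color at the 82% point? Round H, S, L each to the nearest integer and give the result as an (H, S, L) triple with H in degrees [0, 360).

(1, 62, 27)

Hue: 355 − 26 = 329°, but |329| > 180 so the shorter arc goes the other way: Δh = 329 − 360 = -31°.
H = 26 + 0.82 × (-31) = 0.58 → 1°
S = 90 + 0.82 × (56 − 90) = 62.12 → 62%
L = 49 + 0.82 × (22 − 49) = 26.86 → 27%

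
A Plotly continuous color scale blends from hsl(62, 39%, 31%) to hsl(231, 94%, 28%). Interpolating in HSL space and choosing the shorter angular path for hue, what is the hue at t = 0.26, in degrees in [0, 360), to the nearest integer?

Hue arc: Δh = 231 − 62 = 169° (|Δh| ≤ 180, already the shorter path).
H = 62 + 0.26 × (169) = 105.94 → 106°

106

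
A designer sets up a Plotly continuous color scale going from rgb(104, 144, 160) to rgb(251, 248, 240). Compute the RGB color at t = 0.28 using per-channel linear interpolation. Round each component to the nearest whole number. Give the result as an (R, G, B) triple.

R = 104 + 0.28 × (251 − 104) = 104 + 0.28 × 147 = 145.16 → 145
G = 144 + 0.28 × (248 − 144) = 144 + 0.28 × 104 = 173.12 → 173
B = 160 + 0.28 × (240 − 160) = 160 + 0.28 × 80 = 182.4 → 182
So the blended color is (145, 173, 182), about #91adb6.

(145, 173, 182)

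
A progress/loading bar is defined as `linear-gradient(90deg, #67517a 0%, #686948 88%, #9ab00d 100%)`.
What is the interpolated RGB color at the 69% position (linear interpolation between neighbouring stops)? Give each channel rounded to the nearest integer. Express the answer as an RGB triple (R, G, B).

(104, 100, 83)

69% lies between the 0% and 88% stops, so the local fraction is t = (69 − 0)/(88 − 0) = 69/88 ≈ 0.7841.
#67517a → (103, 81, 122); #686948 → (104, 105, 72).
R = 103 + 0.7841 × (104 − 103) = 103.784 → 104
G = 81 + 0.7841 × (105 − 81) = 99.818 → 100
B = 122 + 0.7841 × (72 − 122) = 82.795 → 83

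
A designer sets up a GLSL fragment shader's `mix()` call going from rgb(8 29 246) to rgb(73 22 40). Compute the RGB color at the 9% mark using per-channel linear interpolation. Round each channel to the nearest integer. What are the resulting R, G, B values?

9% corresponds to t = 0.09.
R = 8 + 0.09 × (73 − 8) = 8 + 0.09 × 65 = 13.85 → 14
G = 29 + 0.09 × (22 − 29) = 29 + 0.09 × -7 = 28.37 → 28
B = 246 + 0.09 × (40 − 246) = 246 + 0.09 × -206 = 227.46 → 227

(14, 28, 227)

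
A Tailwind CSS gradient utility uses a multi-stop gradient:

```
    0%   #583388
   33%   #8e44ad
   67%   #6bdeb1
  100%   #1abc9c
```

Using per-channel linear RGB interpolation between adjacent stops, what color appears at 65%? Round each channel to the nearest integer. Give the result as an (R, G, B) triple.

(109, 213, 177)

65% lies between the 33% and 67% stops, so the local fraction is t = (65 − 33)/(67 − 33) = 32/34 ≈ 0.9412.
#8e44ad → (142, 68, 173); #6bdeb1 → (107, 222, 177).
R = 142 + 0.9412 × (107 − 142) = 109.058 → 109
G = 68 + 0.9412 × (222 − 68) = 212.945 → 213
B = 173 + 0.9412 × (177 − 173) = 176.765 → 177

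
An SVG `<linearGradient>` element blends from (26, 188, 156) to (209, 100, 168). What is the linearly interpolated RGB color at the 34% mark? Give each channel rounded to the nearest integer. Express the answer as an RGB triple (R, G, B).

34% corresponds to t = 0.34.
R = 26 + 0.34 × (209 − 26) = 26 + 0.34 × 183 = 88.22 → 88
G = 188 + 0.34 × (100 − 188) = 188 + 0.34 × -88 = 158.08 → 158
B = 156 + 0.34 × (168 − 156) = 156 + 0.34 × 12 = 160.08 → 160

(88, 158, 160)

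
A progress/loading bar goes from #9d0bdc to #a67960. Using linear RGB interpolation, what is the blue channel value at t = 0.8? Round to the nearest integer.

B₁ = 220 (from #9d0bdc), B₂ = 96 (from #a67960).
B = 220 + 0.8 × (96 − 220) = 120.8 → 121

121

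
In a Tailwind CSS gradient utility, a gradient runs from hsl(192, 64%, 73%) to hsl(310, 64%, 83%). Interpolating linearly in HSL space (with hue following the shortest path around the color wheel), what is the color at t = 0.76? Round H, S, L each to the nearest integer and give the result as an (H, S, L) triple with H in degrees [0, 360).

Hue arc: Δh = 310 − 192 = 118° (|Δh| ≤ 180, already the shorter path).
H = 192 + 0.76 × (118) = 281.68 → 282°
S = 64 + 0.76 × (64 − 64) = 64 → 64%
L = 73 + 0.76 × (83 − 73) = 80.6 → 81%

(282, 64, 81)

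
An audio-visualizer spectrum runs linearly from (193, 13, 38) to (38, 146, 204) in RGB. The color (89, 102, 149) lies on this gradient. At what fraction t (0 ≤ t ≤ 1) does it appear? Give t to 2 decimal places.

0.67

Invert the lerp on the B channel (largest span, 166): t = (149 − 38) / (204 − 38) = 111/166 = 0.66867.
Check on R: (89 − 193)/(38 − 193) = 0.671 ✓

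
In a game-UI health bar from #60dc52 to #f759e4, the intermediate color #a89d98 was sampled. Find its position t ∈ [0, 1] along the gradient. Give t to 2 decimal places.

Invert the lerp on the R channel (largest span, 151): t = (168 − 96) / (247 − 96) = 72/151 = 0.47682.
Check on G: (157 − 220)/(89 − 220) = 0.4809 ✓

0.48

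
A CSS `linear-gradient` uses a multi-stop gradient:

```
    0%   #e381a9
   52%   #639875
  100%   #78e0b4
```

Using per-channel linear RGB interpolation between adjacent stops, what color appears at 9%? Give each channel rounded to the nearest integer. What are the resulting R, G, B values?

(205, 133, 160)

9% lies between the 0% and 52% stops, so the local fraction is t = (9 − 0)/(52 − 0) = 9/52 ≈ 0.1731.
#e381a9 → (227, 129, 169); #639875 → (99, 152, 117).
R = 227 + 0.1731 × (99 − 227) = 204.843 → 205
G = 129 + 0.1731 × (152 − 129) = 132.981 → 133
B = 169 + 0.1731 × (117 − 169) = 159.999 → 160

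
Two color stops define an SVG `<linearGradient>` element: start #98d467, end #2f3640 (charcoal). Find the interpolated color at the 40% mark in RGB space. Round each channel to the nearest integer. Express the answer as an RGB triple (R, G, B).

(110, 149, 87)

#98d467 → (152, 212, 103); #2f3640 → (47, 54, 64).
40% corresponds to t = 0.4.
R = 152 + 0.4 × (47 − 152) = 152 + 0.4 × -105 = 110 → 110
G = 212 + 0.4 × (54 − 212) = 212 + 0.4 × -158 = 148.8 → 149
B = 103 + 0.4 × (64 − 103) = 103 + 0.4 × -39 = 87.4 → 87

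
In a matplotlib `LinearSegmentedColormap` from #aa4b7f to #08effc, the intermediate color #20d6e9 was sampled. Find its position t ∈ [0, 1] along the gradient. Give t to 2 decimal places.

Invert the lerp on the G channel (largest span, 164): t = (214 − 75) / (239 − 75) = 139/164 = 0.84756.
Check on R: (32 − 170)/(8 − 170) = 0.8519 ✓

0.85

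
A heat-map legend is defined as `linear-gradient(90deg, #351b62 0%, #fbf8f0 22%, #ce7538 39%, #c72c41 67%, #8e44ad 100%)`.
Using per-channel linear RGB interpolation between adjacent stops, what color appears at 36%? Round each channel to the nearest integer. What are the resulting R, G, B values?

(214, 140, 88)

36% lies between the 22% and 39% stops, so the local fraction is t = (36 − 22)/(39 − 22) = 14/17 ≈ 0.8235.
#fbf8f0 → (251, 248, 240); #ce7538 → (206, 117, 56).
R = 251 + 0.8235 × (206 − 251) = 213.942 → 214
G = 248 + 0.8235 × (117 − 248) = 140.121 → 140
B = 240 + 0.8235 × (56 − 240) = 88.476 → 88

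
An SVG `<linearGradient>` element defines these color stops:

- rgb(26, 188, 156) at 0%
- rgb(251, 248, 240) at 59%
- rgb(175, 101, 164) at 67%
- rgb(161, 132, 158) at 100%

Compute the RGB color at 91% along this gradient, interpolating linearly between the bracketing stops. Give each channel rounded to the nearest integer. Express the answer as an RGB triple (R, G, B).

(165, 124, 160)

91% lies between the 67% and 100% stops, so the local fraction is t = (91 − 67)/(100 − 67) = 24/33 ≈ 0.7273.
R = 175 + 0.7273 × (161 − 175) = 164.818 → 165
G = 101 + 0.7273 × (132 − 101) = 123.546 → 124
B = 164 + 0.7273 × (158 − 164) = 159.636 → 160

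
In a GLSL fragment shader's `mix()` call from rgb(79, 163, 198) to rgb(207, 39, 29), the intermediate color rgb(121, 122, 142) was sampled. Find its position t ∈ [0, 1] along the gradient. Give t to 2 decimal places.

0.33

Invert the lerp on the B channel (largest span, 169): t = (142 − 198) / (29 − 198) = -56/-169 = 0.33136.
Check on R: (121 − 79)/(207 − 79) = 0.3281 ✓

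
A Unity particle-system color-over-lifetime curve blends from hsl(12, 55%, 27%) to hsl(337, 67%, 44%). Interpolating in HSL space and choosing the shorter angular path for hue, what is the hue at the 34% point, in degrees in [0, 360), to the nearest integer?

0

Hue: 337 − 12 = 325°, but |325| > 180 so the shorter arc goes the other way: Δh = 325 − 360 = -35°.
H = 12 + 0.34 × (-35) = 0.1 → 0°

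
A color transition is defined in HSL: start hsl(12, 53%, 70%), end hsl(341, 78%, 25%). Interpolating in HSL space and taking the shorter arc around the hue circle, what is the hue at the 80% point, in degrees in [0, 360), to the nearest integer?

347

Hue: 341 − 12 = 329°, but |329| > 180 so the shorter arc goes the other way: Δh = 329 − 360 = -31°.
H = 12 + 0.8 × (-31) = -12.8 → -13 → -13 mod 360 = 347°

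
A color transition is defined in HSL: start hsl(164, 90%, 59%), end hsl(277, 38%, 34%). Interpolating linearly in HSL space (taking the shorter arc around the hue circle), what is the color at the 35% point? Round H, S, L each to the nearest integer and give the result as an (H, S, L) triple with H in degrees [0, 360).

(204, 72, 50)

Hue arc: Δh = 277 − 164 = 113° (|Δh| ≤ 180, already the shorter path).
H = 164 + 0.35 × (113) = 203.55 → 204°
S = 90 + 0.35 × (38 − 90) = 71.8 → 72%
L = 59 + 0.35 × (34 − 59) = 50.25 → 50%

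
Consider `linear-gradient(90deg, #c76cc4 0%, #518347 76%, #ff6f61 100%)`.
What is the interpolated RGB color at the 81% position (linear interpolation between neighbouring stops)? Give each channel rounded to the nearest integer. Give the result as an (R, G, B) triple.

81% lies between the 76% and 100% stops, so the local fraction is t = (81 − 76)/(100 − 76) = 5/24 ≈ 0.2083.
#518347 → (81, 131, 71); #ff6f61 → (255, 111, 97).
R = 81 + 0.2083 × (255 − 81) = 117.244 → 117
G = 131 + 0.2083 × (111 − 131) = 126.834 → 127
B = 71 + 0.2083 × (97 − 71) = 76.416 → 76

(117, 127, 76)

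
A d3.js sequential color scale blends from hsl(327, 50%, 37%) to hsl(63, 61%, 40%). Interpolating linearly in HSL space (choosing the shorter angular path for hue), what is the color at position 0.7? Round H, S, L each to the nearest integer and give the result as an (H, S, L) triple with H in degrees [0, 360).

(34, 58, 39)

Hue: 63 − 327 = -264°, but |-264| > 180 so the shorter arc goes the other way: Δh = -264 + 360 = 96°.
H = 327 + 0.7 × (96) = 394.2 → 394 → 394 mod 360 = 34°
S = 50 + 0.7 × (61 − 50) = 57.7 → 58%
L = 37 + 0.7 × (40 − 37) = 39.1 → 39%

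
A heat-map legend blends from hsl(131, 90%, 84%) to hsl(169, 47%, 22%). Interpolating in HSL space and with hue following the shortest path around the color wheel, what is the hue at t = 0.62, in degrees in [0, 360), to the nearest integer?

Hue arc: Δh = 169 − 131 = 38° (|Δh| ≤ 180, already the shorter path).
H = 131 + 0.62 × (38) = 154.56 → 155°

155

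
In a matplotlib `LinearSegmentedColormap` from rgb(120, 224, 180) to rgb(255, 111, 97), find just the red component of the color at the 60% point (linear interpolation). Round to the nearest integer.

201

R = 120 + 0.6 × (255 − 120) = 201 → 201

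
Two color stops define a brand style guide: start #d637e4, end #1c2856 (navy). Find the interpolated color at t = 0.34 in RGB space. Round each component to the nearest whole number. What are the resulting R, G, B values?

(151, 50, 180)

#d637e4 → (214, 55, 228); #1c2856 → (28, 40, 86).
R = 214 + 0.34 × (28 − 214) = 214 + 0.34 × -186 = 150.76 → 151
G = 55 + 0.34 × (40 − 55) = 55 + 0.34 × -15 = 49.9 → 50
B = 228 + 0.34 × (86 − 228) = 228 + 0.34 × -142 = 179.72 → 180
So the blended color is (151, 50, 180), about #9732b4.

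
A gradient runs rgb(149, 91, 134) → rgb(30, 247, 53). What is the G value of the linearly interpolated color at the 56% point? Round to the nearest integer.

G = 91 + 0.56 × (247 − 91) = 178.36 → 178

178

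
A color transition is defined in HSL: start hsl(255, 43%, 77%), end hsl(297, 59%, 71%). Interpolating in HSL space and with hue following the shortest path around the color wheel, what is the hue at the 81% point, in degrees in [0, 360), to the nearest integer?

289

Hue arc: Δh = 297 − 255 = 42° (|Δh| ≤ 180, already the shorter path).
H = 255 + 0.81 × (42) = 289.02 → 289°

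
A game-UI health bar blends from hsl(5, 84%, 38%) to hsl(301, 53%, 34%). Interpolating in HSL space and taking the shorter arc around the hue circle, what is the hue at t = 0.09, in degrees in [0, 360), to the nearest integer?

359

Hue: 301 − 5 = 296°, but |296| > 180 so the shorter arc goes the other way: Δh = 296 − 360 = -64°.
H = 5 + 0.09 × (-64) = -0.76 → -1 → -1 mod 360 = 359°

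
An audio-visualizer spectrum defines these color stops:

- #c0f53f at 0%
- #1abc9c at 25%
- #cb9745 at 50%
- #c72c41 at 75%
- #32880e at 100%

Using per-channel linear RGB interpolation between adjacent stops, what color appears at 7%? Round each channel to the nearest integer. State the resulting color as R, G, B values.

7% lies between the 0% and 25% stops, so the local fraction is t = (7 − 0)/(25 − 0) = 7/25 ≈ 0.28.
#c0f53f → (192, 245, 63); #1abc9c → (26, 188, 156).
R = 192 + 0.28 × (26 − 192) = 145.52 → 146
G = 245 + 0.28 × (188 − 245) = 229.04 → 229
B = 63 + 0.28 × (156 − 63) = 89.04 → 89

(146, 229, 89)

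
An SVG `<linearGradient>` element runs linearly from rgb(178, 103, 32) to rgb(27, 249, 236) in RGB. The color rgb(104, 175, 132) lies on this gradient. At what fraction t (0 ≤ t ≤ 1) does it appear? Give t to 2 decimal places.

0.49

Invert the lerp on the B channel (largest span, 204): t = (132 − 32) / (236 − 32) = 100/204 = 0.4902.
Check on R: (104 − 178)/(27 − 178) = 0.4901 ✓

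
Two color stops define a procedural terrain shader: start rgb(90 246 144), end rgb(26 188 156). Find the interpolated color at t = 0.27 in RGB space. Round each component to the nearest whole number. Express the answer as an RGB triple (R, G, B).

R = 90 + 0.27 × (26 − 90) = 90 + 0.27 × -64 = 72.72 → 73
G = 246 + 0.27 × (188 − 246) = 246 + 0.27 × -58 = 230.34 → 230
B = 144 + 0.27 × (156 − 144) = 144 + 0.27 × 12 = 147.24 → 147

(73, 230, 147)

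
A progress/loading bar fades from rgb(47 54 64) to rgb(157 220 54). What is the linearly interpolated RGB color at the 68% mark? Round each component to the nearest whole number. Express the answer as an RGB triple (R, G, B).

(122, 167, 57)

68% corresponds to t = 0.68.
R = 47 + 0.68 × (157 − 47) = 47 + 0.68 × 110 = 121.8 → 122
G = 54 + 0.68 × (220 − 54) = 54 + 0.68 × 166 = 166.88 → 167
B = 64 + 0.68 × (54 − 64) = 64 + 0.68 × -10 = 57.2 → 57
So the blended color is (122, 167, 57), about #7aa739.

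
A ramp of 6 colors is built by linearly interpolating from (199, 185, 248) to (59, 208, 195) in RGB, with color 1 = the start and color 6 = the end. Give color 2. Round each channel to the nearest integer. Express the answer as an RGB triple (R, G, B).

(171, 190, 237)

With 6 swatches and endpoints inclusive, swatch 2 sits at t = (2 − 1)/(6 − 1) = 1/5 ≈ 0.2.
R = 199 + 0.2 × (59 − 199) = 171 → 171
G = 185 + 0.2 × (208 − 185) = 189.6 → 190
B = 248 + 0.2 × (195 − 248) = 237.4 → 237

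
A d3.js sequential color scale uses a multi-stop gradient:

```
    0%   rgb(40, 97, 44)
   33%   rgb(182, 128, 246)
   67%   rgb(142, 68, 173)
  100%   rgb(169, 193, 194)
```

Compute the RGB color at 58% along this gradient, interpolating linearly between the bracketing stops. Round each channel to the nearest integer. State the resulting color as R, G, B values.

58% lies between the 33% and 67% stops, so the local fraction is t = (58 − 33)/(67 − 33) = 25/34 ≈ 0.7353.
R = 182 + 0.7353 × (142 − 182) = 152.588 → 153
G = 128 + 0.7353 × (68 − 128) = 83.882 → 84
B = 246 + 0.7353 × (173 − 246) = 192.323 → 192

(153, 84, 192)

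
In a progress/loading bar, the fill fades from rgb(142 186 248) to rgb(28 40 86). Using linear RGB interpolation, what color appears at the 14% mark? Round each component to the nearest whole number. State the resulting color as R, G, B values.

(126, 166, 225)

14% corresponds to t = 0.14.
R = 142 + 0.14 × (28 − 142) = 142 + 0.14 × -114 = 126.04 → 126
G = 186 + 0.14 × (40 − 186) = 186 + 0.14 × -146 = 165.56 → 166
B = 248 + 0.14 × (86 − 248) = 248 + 0.14 × -162 = 225.32 → 225
So the blended color is (126, 166, 225), about #7ea6e1.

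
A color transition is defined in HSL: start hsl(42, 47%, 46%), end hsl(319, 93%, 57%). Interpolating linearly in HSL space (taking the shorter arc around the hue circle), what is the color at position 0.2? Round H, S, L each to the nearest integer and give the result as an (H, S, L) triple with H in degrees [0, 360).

(25, 56, 48)

Hue: 319 − 42 = 277°, but |277| > 180 so the shorter arc goes the other way: Δh = 277 − 360 = -83°.
H = 42 + 0.2 × (-83) = 25.4 → 25°
S = 47 + 0.2 × (93 − 47) = 56.2 → 56%
L = 46 + 0.2 × (57 − 46) = 48.2 → 48%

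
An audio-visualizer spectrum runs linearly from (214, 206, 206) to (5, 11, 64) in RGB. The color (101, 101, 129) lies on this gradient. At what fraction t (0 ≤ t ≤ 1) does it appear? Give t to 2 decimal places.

0.54

Invert the lerp on the R channel (largest span, 209): t = (101 − 214) / (5 − 214) = -113/-209 = 0.54067.
Check on G: (101 − 206)/(11 − 206) = 0.5385 ✓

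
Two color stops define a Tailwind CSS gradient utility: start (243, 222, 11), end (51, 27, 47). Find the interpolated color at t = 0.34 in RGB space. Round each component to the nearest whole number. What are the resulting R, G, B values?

(178, 156, 23)

R = 243 + 0.34 × (51 − 243) = 243 + 0.34 × -192 = 177.72 → 178
G = 222 + 0.34 × (27 − 222) = 222 + 0.34 × -195 = 155.7 → 156
B = 11 + 0.34 × (47 − 11) = 11 + 0.34 × 36 = 23.24 → 23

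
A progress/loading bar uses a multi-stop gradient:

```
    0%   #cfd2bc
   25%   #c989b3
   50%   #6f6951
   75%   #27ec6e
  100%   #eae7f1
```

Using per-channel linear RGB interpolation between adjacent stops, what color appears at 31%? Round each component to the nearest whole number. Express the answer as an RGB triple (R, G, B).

(179, 129, 155)

31% lies between the 25% and 50% stops, so the local fraction is t = (31 − 25)/(50 − 25) = 6/25 ≈ 0.24.
#c989b3 → (201, 137, 179); #6f6951 → (111, 105, 81).
R = 201 + 0.24 × (111 − 201) = 179.4 → 179
G = 137 + 0.24 × (105 − 137) = 129.32 → 129
B = 179 + 0.24 × (81 − 179) = 155.48 → 155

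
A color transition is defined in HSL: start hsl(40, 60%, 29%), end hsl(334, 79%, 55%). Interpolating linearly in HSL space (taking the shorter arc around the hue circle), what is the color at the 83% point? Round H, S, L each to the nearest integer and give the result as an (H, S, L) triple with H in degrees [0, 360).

Hue: 334 − 40 = 294°, but |294| > 180 so the shorter arc goes the other way: Δh = 294 − 360 = -66°.
H = 40 + 0.83 × (-66) = -14.78 → -15 → -15 mod 360 = 345°
S = 60 + 0.83 × (79 − 60) = 75.77 → 76%
L = 29 + 0.83 × (55 − 29) = 50.58 → 51%

(345, 76, 51)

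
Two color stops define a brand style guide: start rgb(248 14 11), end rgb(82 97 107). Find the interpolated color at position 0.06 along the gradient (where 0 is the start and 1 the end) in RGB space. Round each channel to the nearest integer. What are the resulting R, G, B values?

(238, 19, 17)

R = 248 + 0.06 × (82 − 248) = 248 + 0.06 × -166 = 238.04 → 238
G = 14 + 0.06 × (97 − 14) = 14 + 0.06 × 83 = 18.98 → 19
B = 11 + 0.06 × (107 − 11) = 11 + 0.06 × 96 = 16.76 → 17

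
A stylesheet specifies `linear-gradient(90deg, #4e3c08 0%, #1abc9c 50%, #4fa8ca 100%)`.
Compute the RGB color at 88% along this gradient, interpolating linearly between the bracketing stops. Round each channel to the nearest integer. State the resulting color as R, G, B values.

88% lies between the 50% and 100% stops, so the local fraction is t = (88 − 50)/(100 − 50) = 38/50 ≈ 0.76.
#1abc9c → (26, 188, 156); #4fa8ca → (79, 168, 202).
R = 26 + 0.76 × (79 − 26) = 66.28 → 66
G = 188 + 0.76 × (168 − 188) = 172.8 → 173
B = 156 + 0.76 × (202 − 156) = 190.96 → 191

(66, 173, 191)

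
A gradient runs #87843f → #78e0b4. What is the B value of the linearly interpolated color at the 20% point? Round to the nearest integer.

B₁ = 63 (from #87843f), B₂ = 180 (from #78e0b4).
B = 63 + 0.2 × (180 − 63) = 86.4 → 86

86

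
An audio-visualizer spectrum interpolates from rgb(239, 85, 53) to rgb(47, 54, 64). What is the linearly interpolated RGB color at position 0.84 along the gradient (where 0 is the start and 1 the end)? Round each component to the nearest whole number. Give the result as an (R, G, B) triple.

(78, 59, 62)

R = 239 + 0.84 × (47 − 239) = 239 + 0.84 × -192 = 77.72 → 78
G = 85 + 0.84 × (54 − 85) = 85 + 0.84 × -31 = 58.96 → 59
B = 53 + 0.84 × (64 − 53) = 53 + 0.84 × 11 = 62.24 → 62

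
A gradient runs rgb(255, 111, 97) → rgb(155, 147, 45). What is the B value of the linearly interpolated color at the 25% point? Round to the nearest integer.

84

B = 97 + 0.25 × (45 − 97) = 84 → 84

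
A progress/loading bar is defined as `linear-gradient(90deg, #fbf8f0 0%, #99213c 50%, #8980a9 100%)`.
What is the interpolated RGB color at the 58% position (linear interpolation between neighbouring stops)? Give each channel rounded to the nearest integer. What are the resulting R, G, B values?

(150, 48, 77)

58% lies between the 50% and 100% stops, so the local fraction is t = (58 − 50)/(100 − 50) = 8/50 ≈ 0.16.
#99213c → (153, 33, 60); #8980a9 → (137, 128, 169).
R = 153 + 0.16 × (137 − 153) = 150.44 → 150
G = 33 + 0.16 × (128 − 33) = 48.2 → 48
B = 60 + 0.16 × (169 − 60) = 77.44 → 77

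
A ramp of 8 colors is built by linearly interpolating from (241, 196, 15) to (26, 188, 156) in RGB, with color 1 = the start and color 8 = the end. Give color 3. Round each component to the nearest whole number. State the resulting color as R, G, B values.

With 8 swatches and endpoints inclusive, swatch 3 sits at t = (3 − 1)/(8 − 1) = 2/7 ≈ 0.2857.
R = 241 + 0.2857 × (26 − 241) = 179.575 → 180
G = 196 + 0.2857 × (188 − 196) = 193.714 → 194
B = 15 + 0.2857 × (156 − 15) = 55.284 → 55

(180, 194, 55)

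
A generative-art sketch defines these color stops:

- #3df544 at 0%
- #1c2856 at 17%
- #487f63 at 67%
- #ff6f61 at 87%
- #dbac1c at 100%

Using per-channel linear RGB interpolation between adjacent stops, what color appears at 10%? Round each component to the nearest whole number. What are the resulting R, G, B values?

10% lies between the 0% and 17% stops, so the local fraction is t = (10 − 0)/(17 − 0) = 10/17 ≈ 0.5882.
#3df544 → (61, 245, 68); #1c2856 → (28, 40, 86).
R = 61 + 0.5882 × (28 − 61) = 41.589 → 42
G = 245 + 0.5882 × (40 − 245) = 124.419 → 124
B = 68 + 0.5882 × (86 − 68) = 78.588 → 79

(42, 124, 79)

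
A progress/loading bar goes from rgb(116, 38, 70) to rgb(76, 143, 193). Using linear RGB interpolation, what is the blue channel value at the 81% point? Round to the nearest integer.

B = 70 + 0.81 × (193 − 70) = 169.63 → 170

170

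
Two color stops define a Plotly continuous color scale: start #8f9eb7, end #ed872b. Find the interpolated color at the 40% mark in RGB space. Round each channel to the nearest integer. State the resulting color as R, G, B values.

#8f9eb7 → (143, 158, 183); #ed872b → (237, 135, 43).
40% corresponds to t = 0.4.
R = 143 + 0.4 × (237 − 143) = 143 + 0.4 × 94 = 180.6 → 181
G = 158 + 0.4 × (135 − 158) = 158 + 0.4 × -23 = 148.8 → 149
B = 183 + 0.4 × (43 − 183) = 183 + 0.4 × -140 = 127 → 127
So the blended color is (181, 149, 127), about #b5957f.

(181, 149, 127)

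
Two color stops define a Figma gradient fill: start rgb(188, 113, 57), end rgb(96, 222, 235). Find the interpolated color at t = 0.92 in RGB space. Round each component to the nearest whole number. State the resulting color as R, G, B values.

R = 188 + 0.92 × (96 − 188) = 188 + 0.92 × -92 = 103.36 → 103
G = 113 + 0.92 × (222 − 113) = 113 + 0.92 × 109 = 213.28 → 213
B = 57 + 0.92 × (235 − 57) = 57 + 0.92 × 178 = 220.76 → 221

(103, 213, 221)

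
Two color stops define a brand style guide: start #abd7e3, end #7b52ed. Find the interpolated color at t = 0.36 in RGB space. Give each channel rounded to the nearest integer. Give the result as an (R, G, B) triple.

#abd7e3 → (171, 215, 227); #7b52ed → (123, 82, 237).
R = 171 + 0.36 × (123 − 171) = 171 + 0.36 × -48 = 153.72 → 154
G = 215 + 0.36 × (82 − 215) = 215 + 0.36 × -133 = 167.12 → 167
B = 227 + 0.36 × (237 − 227) = 227 + 0.36 × 10 = 230.6 → 231

(154, 167, 231)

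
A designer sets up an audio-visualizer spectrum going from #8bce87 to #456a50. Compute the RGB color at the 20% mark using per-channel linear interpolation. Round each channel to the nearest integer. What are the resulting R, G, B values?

#8bce87 → (139, 206, 135); #456a50 → (69, 106, 80).
20% corresponds to t = 0.2.
R = 139 + 0.2 × (69 − 139) = 139 + 0.2 × -70 = 125 → 125
G = 206 + 0.2 × (106 − 206) = 206 + 0.2 × -100 = 186 → 186
B = 135 + 0.2 × (80 − 135) = 135 + 0.2 × -55 = 124 → 124
So the blended color is (125, 186, 124), about #7dba7c.

(125, 186, 124)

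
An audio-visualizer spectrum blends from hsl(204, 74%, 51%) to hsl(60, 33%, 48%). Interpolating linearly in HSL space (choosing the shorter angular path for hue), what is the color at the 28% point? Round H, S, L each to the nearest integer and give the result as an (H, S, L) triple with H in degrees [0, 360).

Hue arc: Δh = 60 − 204 = -144° (|Δh| ≤ 180, already the shorter path).
H = 204 + 0.28 × (-144) = 163.68 → 164°
S = 74 + 0.28 × (33 − 74) = 62.52 → 63%
L = 51 + 0.28 × (48 − 51) = 50.16 → 50%

(164, 63, 50)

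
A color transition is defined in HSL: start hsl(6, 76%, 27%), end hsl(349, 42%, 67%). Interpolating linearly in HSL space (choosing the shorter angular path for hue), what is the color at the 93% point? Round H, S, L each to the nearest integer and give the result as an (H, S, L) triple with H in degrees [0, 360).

Hue: 349 − 6 = 343°, but |343| > 180 so the shorter arc goes the other way: Δh = 343 − 360 = -17°.
H = 6 + 0.93 × (-17) = -9.81 → -10 → -10 mod 360 = 350°
S = 76 + 0.93 × (42 − 76) = 44.38 → 44%
L = 27 + 0.93 × (67 − 27) = 64.2 → 64%

(350, 44, 64)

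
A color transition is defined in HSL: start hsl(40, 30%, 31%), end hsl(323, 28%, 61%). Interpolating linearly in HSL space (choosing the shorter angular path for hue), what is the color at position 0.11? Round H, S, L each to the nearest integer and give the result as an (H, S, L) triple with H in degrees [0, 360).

(32, 30, 34)

Hue: 323 − 40 = 283°, but |283| > 180 so the shorter arc goes the other way: Δh = 283 − 360 = -77°.
H = 40 + 0.11 × (-77) = 31.53 → 32°
S = 30 + 0.11 × (28 − 30) = 29.78 → 30%
L = 31 + 0.11 × (61 − 31) = 34.3 → 34%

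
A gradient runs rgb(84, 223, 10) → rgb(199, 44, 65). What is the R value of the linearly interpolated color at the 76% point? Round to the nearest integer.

171

R = 84 + 0.76 × (199 − 84) = 171.4 → 171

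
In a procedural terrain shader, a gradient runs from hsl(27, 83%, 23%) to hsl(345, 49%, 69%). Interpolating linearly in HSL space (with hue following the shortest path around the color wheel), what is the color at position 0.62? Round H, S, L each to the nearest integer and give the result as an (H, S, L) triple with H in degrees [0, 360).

(1, 62, 52)

Hue: 345 − 27 = 318°, but |318| > 180 so the shorter arc goes the other way: Δh = 318 − 360 = -42°.
H = 27 + 0.62 × (-42) = 0.96 → 1°
S = 83 + 0.62 × (49 − 83) = 61.92 → 62%
L = 23 + 0.62 × (69 − 23) = 51.52 → 52%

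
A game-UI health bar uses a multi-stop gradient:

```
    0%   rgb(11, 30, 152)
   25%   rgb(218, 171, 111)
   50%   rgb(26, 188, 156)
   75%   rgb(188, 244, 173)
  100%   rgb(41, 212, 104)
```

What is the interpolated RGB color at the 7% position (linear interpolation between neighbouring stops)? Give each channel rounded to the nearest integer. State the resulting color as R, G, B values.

7% lies between the 0% and 25% stops, so the local fraction is t = (7 − 0)/(25 − 0) = 7/25 ≈ 0.28.
R = 11 + 0.28 × (218 − 11) = 68.96 → 69
G = 30 + 0.28 × (171 − 30) = 69.48 → 69
B = 152 + 0.28 × (111 − 152) = 140.52 → 141

(69, 69, 141)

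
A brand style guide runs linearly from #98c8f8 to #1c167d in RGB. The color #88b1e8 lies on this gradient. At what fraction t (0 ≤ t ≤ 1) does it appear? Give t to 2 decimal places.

Invert the lerp on the G channel (largest span, 178): t = (177 − 200) / (22 − 200) = -23/-178 = 0.12921.
Check on R: (136 − 152)/(28 − 152) = 0.129 ✓

0.13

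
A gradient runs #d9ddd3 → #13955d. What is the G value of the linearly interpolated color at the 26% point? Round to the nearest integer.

202

G₁ = 221 (from #d9ddd3), G₂ = 149 (from #13955d).
G = 221 + 0.26 × (149 − 221) = 202.28 → 202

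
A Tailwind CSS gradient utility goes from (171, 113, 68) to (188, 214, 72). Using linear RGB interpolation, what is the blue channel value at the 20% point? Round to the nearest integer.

69

B = 68 + 0.2 × (72 − 68) = 68.8 → 69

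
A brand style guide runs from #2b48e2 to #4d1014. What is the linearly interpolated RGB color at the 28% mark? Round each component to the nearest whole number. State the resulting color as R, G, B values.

(53, 56, 168)

#2b48e2 → (43, 72, 226); #4d1014 → (77, 16, 20).
28% corresponds to t = 0.28.
R = 43 + 0.28 × (77 − 43) = 43 + 0.28 × 34 = 52.52 → 53
G = 72 + 0.28 × (16 − 72) = 72 + 0.28 × -56 = 56.32 → 56
B = 226 + 0.28 × (20 − 226) = 226 + 0.28 × -206 = 168.32 → 168
So the blended color is (53, 56, 168), about #3538a8.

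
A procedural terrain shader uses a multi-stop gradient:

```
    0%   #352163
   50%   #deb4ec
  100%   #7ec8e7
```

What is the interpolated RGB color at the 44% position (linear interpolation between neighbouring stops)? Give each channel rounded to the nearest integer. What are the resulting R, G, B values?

(202, 162, 220)

44% lies between the 0% and 50% stops, so the local fraction is t = (44 − 0)/(50 − 0) = 44/50 ≈ 0.88.
#352163 → (53, 33, 99); #deb4ec → (222, 180, 236).
R = 53 + 0.88 × (222 − 53) = 201.72 → 202
G = 33 + 0.88 × (180 − 33) = 162.36 → 162
B = 99 + 0.88 × (236 − 99) = 219.56 → 220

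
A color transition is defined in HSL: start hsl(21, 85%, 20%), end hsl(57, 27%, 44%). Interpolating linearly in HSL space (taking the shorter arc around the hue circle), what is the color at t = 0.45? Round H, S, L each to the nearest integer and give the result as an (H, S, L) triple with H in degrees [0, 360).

Hue arc: Δh = 57 − 21 = 36° (|Δh| ≤ 180, already the shorter path).
H = 21 + 0.45 × (36) = 37.2 → 37°
S = 85 + 0.45 × (27 − 85) = 58.9 → 59%
L = 20 + 0.45 × (44 − 20) = 30.8 → 31%

(37, 59, 31)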